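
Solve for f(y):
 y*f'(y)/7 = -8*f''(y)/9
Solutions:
 f(y) = C1 + C2*erf(3*sqrt(7)*y/28)


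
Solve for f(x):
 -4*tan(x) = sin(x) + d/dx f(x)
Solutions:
 f(x) = C1 + 4*log(cos(x)) + cos(x)


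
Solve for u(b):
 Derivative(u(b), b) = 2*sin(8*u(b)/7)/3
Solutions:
 -2*b/3 + 7*log(cos(8*u(b)/7) - 1)/16 - 7*log(cos(8*u(b)/7) + 1)/16 = C1


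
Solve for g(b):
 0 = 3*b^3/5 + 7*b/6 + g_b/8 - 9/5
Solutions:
 g(b) = C1 - 6*b^4/5 - 14*b^2/3 + 72*b/5


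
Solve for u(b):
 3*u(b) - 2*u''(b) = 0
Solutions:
 u(b) = C1*exp(-sqrt(6)*b/2) + C2*exp(sqrt(6)*b/2)


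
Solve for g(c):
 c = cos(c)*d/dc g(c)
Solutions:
 g(c) = C1 + Integral(c/cos(c), c)


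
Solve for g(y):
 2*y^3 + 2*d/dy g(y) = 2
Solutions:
 g(y) = C1 - y^4/4 + y


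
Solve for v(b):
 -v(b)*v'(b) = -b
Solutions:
 v(b) = -sqrt(C1 + b^2)
 v(b) = sqrt(C1 + b^2)


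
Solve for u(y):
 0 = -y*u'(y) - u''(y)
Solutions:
 u(y) = C1 + C2*erf(sqrt(2)*y/2)


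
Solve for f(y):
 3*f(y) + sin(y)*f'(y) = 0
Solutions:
 f(y) = C1*(cos(y) + 1)^(3/2)/(cos(y) - 1)^(3/2)


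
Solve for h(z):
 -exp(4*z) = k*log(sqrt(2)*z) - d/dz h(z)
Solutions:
 h(z) = C1 + k*z*log(z) + k*z*(-1 + log(2)/2) + exp(4*z)/4


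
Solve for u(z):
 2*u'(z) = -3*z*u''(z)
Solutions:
 u(z) = C1 + C2*z^(1/3)


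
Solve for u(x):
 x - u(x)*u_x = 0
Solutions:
 u(x) = -sqrt(C1 + x^2)
 u(x) = sqrt(C1 + x^2)


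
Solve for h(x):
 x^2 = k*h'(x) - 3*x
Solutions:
 h(x) = C1 + x^3/(3*k) + 3*x^2/(2*k)


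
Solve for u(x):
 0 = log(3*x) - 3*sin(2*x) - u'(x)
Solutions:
 u(x) = C1 + x*log(x) - x + x*log(3) + 3*cos(2*x)/2


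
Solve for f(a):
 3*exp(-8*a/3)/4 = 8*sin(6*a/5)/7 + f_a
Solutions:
 f(a) = C1 + 20*cos(6*a/5)/21 - 9*exp(-8*a/3)/32


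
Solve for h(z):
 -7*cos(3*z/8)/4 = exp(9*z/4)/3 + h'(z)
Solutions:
 h(z) = C1 - 4*exp(9*z/4)/27 - 14*sin(3*z/8)/3


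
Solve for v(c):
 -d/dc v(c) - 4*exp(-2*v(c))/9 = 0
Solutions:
 v(c) = log(-sqrt(C1 - 8*c)) - log(3)
 v(c) = log(C1 - 8*c)/2 - log(3)


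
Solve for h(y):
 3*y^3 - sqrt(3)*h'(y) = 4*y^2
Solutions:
 h(y) = C1 + sqrt(3)*y^4/4 - 4*sqrt(3)*y^3/9


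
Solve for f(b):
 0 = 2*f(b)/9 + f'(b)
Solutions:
 f(b) = C1*exp(-2*b/9)


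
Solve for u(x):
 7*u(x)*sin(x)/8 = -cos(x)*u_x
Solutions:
 u(x) = C1*cos(x)^(7/8)


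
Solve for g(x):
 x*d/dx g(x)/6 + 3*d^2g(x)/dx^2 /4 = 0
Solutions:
 g(x) = C1 + C2*erf(x/3)


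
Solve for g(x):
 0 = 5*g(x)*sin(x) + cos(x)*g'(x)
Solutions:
 g(x) = C1*cos(x)^5


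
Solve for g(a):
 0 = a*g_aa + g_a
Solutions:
 g(a) = C1 + C2*log(a)


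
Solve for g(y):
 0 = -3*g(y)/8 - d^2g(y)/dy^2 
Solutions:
 g(y) = C1*sin(sqrt(6)*y/4) + C2*cos(sqrt(6)*y/4)


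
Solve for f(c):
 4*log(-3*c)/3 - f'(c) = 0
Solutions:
 f(c) = C1 + 4*c*log(-c)/3 + 4*c*(-1 + log(3))/3


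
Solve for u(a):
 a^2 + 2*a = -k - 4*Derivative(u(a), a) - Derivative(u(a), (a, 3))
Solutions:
 u(a) = C1 + C2*sin(2*a) + C3*cos(2*a) - a^3/12 - a^2/4 - a*k/4 + a/8


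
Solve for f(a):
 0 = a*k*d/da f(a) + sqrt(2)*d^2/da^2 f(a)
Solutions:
 f(a) = Piecewise((-2^(3/4)*sqrt(pi)*C1*erf(2^(1/4)*a*sqrt(k)/2)/(2*sqrt(k)) - C2, (k > 0) | (k < 0)), (-C1*a - C2, True))


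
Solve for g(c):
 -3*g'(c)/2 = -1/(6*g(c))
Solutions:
 g(c) = -sqrt(C1 + 2*c)/3
 g(c) = sqrt(C1 + 2*c)/3


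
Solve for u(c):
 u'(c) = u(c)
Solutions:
 u(c) = C1*exp(c)


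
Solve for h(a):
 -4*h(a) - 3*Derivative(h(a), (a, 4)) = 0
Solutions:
 h(a) = (C1*sin(3^(3/4)*a/3) + C2*cos(3^(3/4)*a/3))*exp(-3^(3/4)*a/3) + (C3*sin(3^(3/4)*a/3) + C4*cos(3^(3/4)*a/3))*exp(3^(3/4)*a/3)


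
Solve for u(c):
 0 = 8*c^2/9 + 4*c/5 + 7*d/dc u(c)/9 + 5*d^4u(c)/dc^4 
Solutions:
 u(c) = C1 + C4*exp(-525^(1/3)*c/15) - 8*c^3/21 - 18*c^2/35 + (C2*sin(175^(1/3)*3^(5/6)*c/30) + C3*cos(175^(1/3)*3^(5/6)*c/30))*exp(525^(1/3)*c/30)


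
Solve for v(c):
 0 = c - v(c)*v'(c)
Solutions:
 v(c) = -sqrt(C1 + c^2)
 v(c) = sqrt(C1 + c^2)


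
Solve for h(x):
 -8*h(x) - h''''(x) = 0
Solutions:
 h(x) = (C1*sin(2^(1/4)*x) + C2*cos(2^(1/4)*x))*exp(-2^(1/4)*x) + (C3*sin(2^(1/4)*x) + C4*cos(2^(1/4)*x))*exp(2^(1/4)*x)


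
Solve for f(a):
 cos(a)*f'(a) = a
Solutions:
 f(a) = C1 + Integral(a/cos(a), a)


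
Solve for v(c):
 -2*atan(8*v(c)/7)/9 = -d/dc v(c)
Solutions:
 Integral(1/atan(8*_y/7), (_y, v(c))) = C1 + 2*c/9


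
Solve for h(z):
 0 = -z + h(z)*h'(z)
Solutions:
 h(z) = -sqrt(C1 + z^2)
 h(z) = sqrt(C1 + z^2)


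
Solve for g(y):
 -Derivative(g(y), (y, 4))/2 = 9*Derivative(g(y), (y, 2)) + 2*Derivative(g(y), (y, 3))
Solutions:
 g(y) = C1 + C2*y + (C3*sin(sqrt(14)*y) + C4*cos(sqrt(14)*y))*exp(-2*y)


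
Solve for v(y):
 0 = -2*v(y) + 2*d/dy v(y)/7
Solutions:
 v(y) = C1*exp(7*y)


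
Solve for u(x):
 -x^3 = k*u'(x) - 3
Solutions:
 u(x) = C1 - x^4/(4*k) + 3*x/k


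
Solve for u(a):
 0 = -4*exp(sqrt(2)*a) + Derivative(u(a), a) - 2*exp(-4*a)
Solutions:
 u(a) = C1 + 2*sqrt(2)*exp(sqrt(2)*a) - exp(-4*a)/2


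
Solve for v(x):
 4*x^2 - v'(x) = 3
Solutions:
 v(x) = C1 + 4*x^3/3 - 3*x


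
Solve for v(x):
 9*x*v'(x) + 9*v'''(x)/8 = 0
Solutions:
 v(x) = C1 + Integral(C2*airyai(-2*x) + C3*airybi(-2*x), x)


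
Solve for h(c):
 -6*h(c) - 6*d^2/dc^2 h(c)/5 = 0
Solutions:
 h(c) = C1*sin(sqrt(5)*c) + C2*cos(sqrt(5)*c)


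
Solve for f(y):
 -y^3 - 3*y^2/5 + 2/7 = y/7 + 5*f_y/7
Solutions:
 f(y) = C1 - 7*y^4/20 - 7*y^3/25 - y^2/10 + 2*y/5


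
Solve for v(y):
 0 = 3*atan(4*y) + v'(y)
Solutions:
 v(y) = C1 - 3*y*atan(4*y) + 3*log(16*y^2 + 1)/8


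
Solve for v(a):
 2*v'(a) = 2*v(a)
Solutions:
 v(a) = C1*exp(a)


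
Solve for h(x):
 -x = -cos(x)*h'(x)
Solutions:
 h(x) = C1 + Integral(x/cos(x), x)


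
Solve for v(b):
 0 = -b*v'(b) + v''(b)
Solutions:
 v(b) = C1 + C2*erfi(sqrt(2)*b/2)


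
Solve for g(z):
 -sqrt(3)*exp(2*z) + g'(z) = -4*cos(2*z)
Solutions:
 g(z) = C1 + sqrt(3)*exp(2*z)/2 - 2*sin(2*z)


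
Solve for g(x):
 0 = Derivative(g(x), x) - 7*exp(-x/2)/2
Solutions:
 g(x) = C1 - 7*exp(-x/2)


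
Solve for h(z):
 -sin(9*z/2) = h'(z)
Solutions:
 h(z) = C1 + 2*cos(9*z/2)/9


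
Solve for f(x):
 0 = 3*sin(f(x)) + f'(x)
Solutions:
 f(x) = -acos((-C1 - exp(6*x))/(C1 - exp(6*x))) + 2*pi
 f(x) = acos((-C1 - exp(6*x))/(C1 - exp(6*x)))


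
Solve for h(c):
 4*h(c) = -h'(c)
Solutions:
 h(c) = C1*exp(-4*c)


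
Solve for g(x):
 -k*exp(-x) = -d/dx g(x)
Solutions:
 g(x) = C1 - k*exp(-x)


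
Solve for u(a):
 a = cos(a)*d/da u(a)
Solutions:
 u(a) = C1 + Integral(a/cos(a), a)


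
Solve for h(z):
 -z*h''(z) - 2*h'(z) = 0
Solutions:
 h(z) = C1 + C2/z


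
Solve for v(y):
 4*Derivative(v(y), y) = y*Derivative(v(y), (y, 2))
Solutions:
 v(y) = C1 + C2*y^5


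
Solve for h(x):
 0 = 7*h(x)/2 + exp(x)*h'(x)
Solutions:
 h(x) = C1*exp(7*exp(-x)/2)


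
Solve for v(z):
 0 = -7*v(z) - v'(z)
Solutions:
 v(z) = C1*exp(-7*z)


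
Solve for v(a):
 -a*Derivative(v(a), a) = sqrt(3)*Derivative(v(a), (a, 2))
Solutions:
 v(a) = C1 + C2*erf(sqrt(2)*3^(3/4)*a/6)


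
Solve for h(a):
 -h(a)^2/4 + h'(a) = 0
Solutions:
 h(a) = -4/(C1 + a)


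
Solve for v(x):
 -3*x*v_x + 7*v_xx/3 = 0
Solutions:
 v(x) = C1 + C2*erfi(3*sqrt(14)*x/14)


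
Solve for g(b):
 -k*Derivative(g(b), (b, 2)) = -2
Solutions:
 g(b) = C1 + C2*b + b^2/k


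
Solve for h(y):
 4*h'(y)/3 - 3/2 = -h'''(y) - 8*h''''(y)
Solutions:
 h(y) = C1 + C2*exp(y*(-2 + (48*sqrt(577) + 1153)^(-1/3) + (48*sqrt(577) + 1153)^(1/3))/48)*sin(sqrt(3)*y*(-(48*sqrt(577) + 1153)^(1/3) + (48*sqrt(577) + 1153)^(-1/3))/48) + C3*exp(y*(-2 + (48*sqrt(577) + 1153)^(-1/3) + (48*sqrt(577) + 1153)^(1/3))/48)*cos(sqrt(3)*y*(-(48*sqrt(577) + 1153)^(1/3) + (48*sqrt(577) + 1153)^(-1/3))/48) + C4*exp(-y*((48*sqrt(577) + 1153)^(-1/3) + 1 + (48*sqrt(577) + 1153)^(1/3))/24) + 9*y/8


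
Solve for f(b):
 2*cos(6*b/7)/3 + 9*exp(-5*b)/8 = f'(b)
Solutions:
 f(b) = C1 + 7*sin(6*b/7)/9 - 9*exp(-5*b)/40


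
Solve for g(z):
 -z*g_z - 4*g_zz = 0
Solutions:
 g(z) = C1 + C2*erf(sqrt(2)*z/4)


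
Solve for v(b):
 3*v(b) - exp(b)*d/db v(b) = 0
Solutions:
 v(b) = C1*exp(-3*exp(-b))


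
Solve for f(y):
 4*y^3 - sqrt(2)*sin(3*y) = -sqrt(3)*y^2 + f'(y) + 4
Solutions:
 f(y) = C1 + y^4 + sqrt(3)*y^3/3 - 4*y + sqrt(2)*cos(3*y)/3


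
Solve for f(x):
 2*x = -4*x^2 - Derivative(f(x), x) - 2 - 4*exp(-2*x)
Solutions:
 f(x) = C1 - 4*x^3/3 - x^2 - 2*x + 2*exp(-2*x)


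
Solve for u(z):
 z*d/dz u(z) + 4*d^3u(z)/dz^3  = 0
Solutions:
 u(z) = C1 + Integral(C2*airyai(-2^(1/3)*z/2) + C3*airybi(-2^(1/3)*z/2), z)


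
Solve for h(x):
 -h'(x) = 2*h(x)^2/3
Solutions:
 h(x) = 3/(C1 + 2*x)


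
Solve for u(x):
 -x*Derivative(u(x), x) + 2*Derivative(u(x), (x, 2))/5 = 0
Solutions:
 u(x) = C1 + C2*erfi(sqrt(5)*x/2)


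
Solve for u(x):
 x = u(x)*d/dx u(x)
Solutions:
 u(x) = -sqrt(C1 + x^2)
 u(x) = sqrt(C1 + x^2)


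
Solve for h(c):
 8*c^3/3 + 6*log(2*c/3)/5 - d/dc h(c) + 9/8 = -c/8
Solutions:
 h(c) = C1 + 2*c^4/3 + c^2/16 + 6*c*log(c)/5 - 6*c*log(3)/5 - 3*c/40 + 6*c*log(2)/5


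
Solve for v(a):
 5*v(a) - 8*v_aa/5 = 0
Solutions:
 v(a) = C1*exp(-5*sqrt(2)*a/4) + C2*exp(5*sqrt(2)*a/4)


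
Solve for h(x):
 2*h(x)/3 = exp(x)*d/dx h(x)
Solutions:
 h(x) = C1*exp(-2*exp(-x)/3)


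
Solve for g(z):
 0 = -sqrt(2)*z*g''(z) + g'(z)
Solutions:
 g(z) = C1 + C2*z^(sqrt(2)/2 + 1)


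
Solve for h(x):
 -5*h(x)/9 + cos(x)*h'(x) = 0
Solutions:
 h(x) = C1*(sin(x) + 1)^(5/18)/(sin(x) - 1)^(5/18)


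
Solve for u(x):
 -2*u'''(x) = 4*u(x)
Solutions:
 u(x) = C3*exp(-2^(1/3)*x) + (C1*sin(2^(1/3)*sqrt(3)*x/2) + C2*cos(2^(1/3)*sqrt(3)*x/2))*exp(2^(1/3)*x/2)


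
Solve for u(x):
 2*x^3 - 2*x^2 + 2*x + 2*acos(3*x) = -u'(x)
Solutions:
 u(x) = C1 - x^4/2 + 2*x^3/3 - x^2 - 2*x*acos(3*x) + 2*sqrt(1 - 9*x^2)/3


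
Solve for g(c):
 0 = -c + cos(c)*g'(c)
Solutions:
 g(c) = C1 + Integral(c/cos(c), c)


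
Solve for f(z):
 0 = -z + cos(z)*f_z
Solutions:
 f(z) = C1 + Integral(z/cos(z), z)


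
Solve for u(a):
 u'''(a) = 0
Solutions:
 u(a) = C1 + C2*a + C3*a^2


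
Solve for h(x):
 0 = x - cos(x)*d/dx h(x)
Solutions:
 h(x) = C1 + Integral(x/cos(x), x)


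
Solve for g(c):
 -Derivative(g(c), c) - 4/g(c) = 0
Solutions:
 g(c) = -sqrt(C1 - 8*c)
 g(c) = sqrt(C1 - 8*c)


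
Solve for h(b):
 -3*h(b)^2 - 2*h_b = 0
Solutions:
 h(b) = 2/(C1 + 3*b)


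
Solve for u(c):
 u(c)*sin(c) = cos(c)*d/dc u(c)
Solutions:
 u(c) = C1/cos(c)


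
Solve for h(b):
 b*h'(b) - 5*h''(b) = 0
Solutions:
 h(b) = C1 + C2*erfi(sqrt(10)*b/10)


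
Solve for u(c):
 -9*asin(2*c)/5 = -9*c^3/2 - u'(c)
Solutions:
 u(c) = C1 - 9*c^4/8 + 9*c*asin(2*c)/5 + 9*sqrt(1 - 4*c^2)/10


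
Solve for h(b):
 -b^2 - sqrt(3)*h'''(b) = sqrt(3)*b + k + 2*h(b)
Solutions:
 h(b) = C3*exp(-2^(1/3)*3^(5/6)*b/3) - b^2/2 - sqrt(3)*b/2 - k/2 + (C1*sin(6^(1/3)*b/2) + C2*cos(6^(1/3)*b/2))*exp(2^(1/3)*3^(5/6)*b/6)


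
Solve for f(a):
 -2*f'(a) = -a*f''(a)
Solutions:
 f(a) = C1 + C2*a^3


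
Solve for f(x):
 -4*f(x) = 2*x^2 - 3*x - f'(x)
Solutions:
 f(x) = C1*exp(4*x) - x^2/2 + x/2 + 1/8


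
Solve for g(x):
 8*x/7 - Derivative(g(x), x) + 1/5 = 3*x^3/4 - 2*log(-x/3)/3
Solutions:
 g(x) = C1 - 3*x^4/16 + 4*x^2/7 + 2*x*log(-x)/3 + x*(-10*log(3) - 7)/15


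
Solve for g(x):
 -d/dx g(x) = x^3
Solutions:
 g(x) = C1 - x^4/4


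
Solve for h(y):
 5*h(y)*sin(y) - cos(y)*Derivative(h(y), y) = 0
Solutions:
 h(y) = C1/cos(y)^5


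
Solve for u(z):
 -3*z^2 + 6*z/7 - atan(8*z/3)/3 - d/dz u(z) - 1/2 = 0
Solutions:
 u(z) = C1 - z^3 + 3*z^2/7 - z*atan(8*z/3)/3 - z/2 + log(64*z^2 + 9)/16


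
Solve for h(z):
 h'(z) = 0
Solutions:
 h(z) = C1


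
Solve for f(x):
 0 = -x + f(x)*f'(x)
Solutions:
 f(x) = -sqrt(C1 + x^2)
 f(x) = sqrt(C1 + x^2)


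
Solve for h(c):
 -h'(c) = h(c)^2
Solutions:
 h(c) = 1/(C1 + c)


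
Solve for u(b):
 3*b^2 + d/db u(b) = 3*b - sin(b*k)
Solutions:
 u(b) = C1 - b^3 + 3*b^2/2 + cos(b*k)/k


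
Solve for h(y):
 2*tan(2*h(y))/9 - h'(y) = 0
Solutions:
 h(y) = -asin(C1*exp(4*y/9))/2 + pi/2
 h(y) = asin(C1*exp(4*y/9))/2


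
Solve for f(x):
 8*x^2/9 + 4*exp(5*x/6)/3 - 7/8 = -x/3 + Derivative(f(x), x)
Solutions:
 f(x) = C1 + 8*x^3/27 + x^2/6 - 7*x/8 + 8*exp(5*x/6)/5


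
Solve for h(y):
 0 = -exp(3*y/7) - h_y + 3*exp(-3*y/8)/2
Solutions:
 h(y) = C1 - 7*exp(3*y/7)/3 - 4*exp(-3*y/8)


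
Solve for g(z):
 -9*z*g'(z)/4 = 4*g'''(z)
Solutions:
 g(z) = C1 + Integral(C2*airyai(-6^(2/3)*z/4) + C3*airybi(-6^(2/3)*z/4), z)


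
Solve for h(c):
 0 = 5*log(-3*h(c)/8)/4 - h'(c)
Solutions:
 -4*Integral(1/(log(-_y) - 3*log(2) + log(3)), (_y, h(c)))/5 = C1 - c


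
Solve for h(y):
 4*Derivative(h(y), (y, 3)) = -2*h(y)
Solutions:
 h(y) = C3*exp(-2^(2/3)*y/2) + (C1*sin(2^(2/3)*sqrt(3)*y/4) + C2*cos(2^(2/3)*sqrt(3)*y/4))*exp(2^(2/3)*y/4)


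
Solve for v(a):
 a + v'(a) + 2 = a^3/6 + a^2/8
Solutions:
 v(a) = C1 + a^4/24 + a^3/24 - a^2/2 - 2*a


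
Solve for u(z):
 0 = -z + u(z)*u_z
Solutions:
 u(z) = -sqrt(C1 + z^2)
 u(z) = sqrt(C1 + z^2)


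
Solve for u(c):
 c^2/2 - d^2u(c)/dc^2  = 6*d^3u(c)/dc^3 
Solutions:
 u(c) = C1 + C2*c + C3*exp(-c/6) + c^4/24 - c^3 + 18*c^2


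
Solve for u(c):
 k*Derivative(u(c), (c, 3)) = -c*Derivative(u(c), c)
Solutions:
 u(c) = C1 + Integral(C2*airyai(c*(-1/k)^(1/3)) + C3*airybi(c*(-1/k)^(1/3)), c)


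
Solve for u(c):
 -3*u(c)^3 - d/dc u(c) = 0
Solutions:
 u(c) = -sqrt(2)*sqrt(-1/(C1 - 3*c))/2
 u(c) = sqrt(2)*sqrt(-1/(C1 - 3*c))/2


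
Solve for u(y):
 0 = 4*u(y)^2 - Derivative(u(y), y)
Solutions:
 u(y) = -1/(C1 + 4*y)


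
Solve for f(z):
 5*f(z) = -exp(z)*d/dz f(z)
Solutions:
 f(z) = C1*exp(5*exp(-z))


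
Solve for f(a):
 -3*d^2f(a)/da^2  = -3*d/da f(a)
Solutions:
 f(a) = C1 + C2*exp(a)


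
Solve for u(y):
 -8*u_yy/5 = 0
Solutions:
 u(y) = C1 + C2*y


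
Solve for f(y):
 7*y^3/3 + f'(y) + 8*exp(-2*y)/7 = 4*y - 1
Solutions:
 f(y) = C1 - 7*y^4/12 + 2*y^2 - y + 4*exp(-2*y)/7


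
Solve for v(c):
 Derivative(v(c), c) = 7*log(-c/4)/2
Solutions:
 v(c) = C1 + 7*c*log(-c)/2 + c*(-7*log(2) - 7/2)


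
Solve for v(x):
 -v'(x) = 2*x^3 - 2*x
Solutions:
 v(x) = C1 - x^4/2 + x^2


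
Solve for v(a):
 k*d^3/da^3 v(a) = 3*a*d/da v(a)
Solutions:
 v(a) = C1 + Integral(C2*airyai(3^(1/3)*a*(1/k)^(1/3)) + C3*airybi(3^(1/3)*a*(1/k)^(1/3)), a)


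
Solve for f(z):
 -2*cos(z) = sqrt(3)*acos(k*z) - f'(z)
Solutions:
 f(z) = C1 + sqrt(3)*Piecewise((z*acos(k*z) - sqrt(-k^2*z^2 + 1)/k, Ne(k, 0)), (pi*z/2, True)) + 2*sin(z)


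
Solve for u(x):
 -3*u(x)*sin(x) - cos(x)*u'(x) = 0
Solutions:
 u(x) = C1*cos(x)^3


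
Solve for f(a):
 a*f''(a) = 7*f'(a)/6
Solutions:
 f(a) = C1 + C2*a^(13/6)


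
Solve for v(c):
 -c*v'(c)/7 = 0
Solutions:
 v(c) = C1


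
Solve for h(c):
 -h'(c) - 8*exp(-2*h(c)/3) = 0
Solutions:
 h(c) = 3*log(-sqrt(C1 - 8*c)) - 3*log(3) + 3*log(6)/2
 h(c) = 3*log(C1 - 8*c)/2 - 3*log(3) + 3*log(6)/2


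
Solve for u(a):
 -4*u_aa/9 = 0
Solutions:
 u(a) = C1 + C2*a


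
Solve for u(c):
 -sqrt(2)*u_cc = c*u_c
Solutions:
 u(c) = C1 + C2*erf(2^(1/4)*c/2)


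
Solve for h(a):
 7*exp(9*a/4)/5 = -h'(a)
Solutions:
 h(a) = C1 - 28*exp(9*a/4)/45


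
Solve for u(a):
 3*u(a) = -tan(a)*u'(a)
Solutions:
 u(a) = C1/sin(a)^3


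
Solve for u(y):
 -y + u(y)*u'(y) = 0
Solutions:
 u(y) = -sqrt(C1 + y^2)
 u(y) = sqrt(C1 + y^2)


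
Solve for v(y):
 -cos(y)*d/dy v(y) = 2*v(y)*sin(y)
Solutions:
 v(y) = C1*cos(y)^2


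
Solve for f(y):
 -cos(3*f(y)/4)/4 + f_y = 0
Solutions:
 -y/4 - 2*log(sin(3*f(y)/4) - 1)/3 + 2*log(sin(3*f(y)/4) + 1)/3 = C1


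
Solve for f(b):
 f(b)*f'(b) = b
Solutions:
 f(b) = -sqrt(C1 + b^2)
 f(b) = sqrt(C1 + b^2)


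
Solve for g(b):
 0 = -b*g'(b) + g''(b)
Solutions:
 g(b) = C1 + C2*erfi(sqrt(2)*b/2)


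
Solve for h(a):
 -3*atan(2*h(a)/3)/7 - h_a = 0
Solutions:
 Integral(1/atan(2*_y/3), (_y, h(a))) = C1 - 3*a/7


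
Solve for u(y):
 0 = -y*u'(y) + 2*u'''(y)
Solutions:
 u(y) = C1 + Integral(C2*airyai(2^(2/3)*y/2) + C3*airybi(2^(2/3)*y/2), y)


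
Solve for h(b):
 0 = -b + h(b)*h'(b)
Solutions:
 h(b) = -sqrt(C1 + b^2)
 h(b) = sqrt(C1 + b^2)


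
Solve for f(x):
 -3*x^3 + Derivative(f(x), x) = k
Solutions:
 f(x) = C1 + k*x + 3*x^4/4


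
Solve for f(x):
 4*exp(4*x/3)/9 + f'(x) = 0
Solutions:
 f(x) = C1 - exp(4*x/3)/3


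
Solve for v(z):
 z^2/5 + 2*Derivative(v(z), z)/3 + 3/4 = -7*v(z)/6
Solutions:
 v(z) = C1*exp(-7*z/4) - 6*z^2/35 + 48*z/245 - 2589/3430


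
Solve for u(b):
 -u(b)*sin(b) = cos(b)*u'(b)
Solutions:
 u(b) = C1*cos(b)


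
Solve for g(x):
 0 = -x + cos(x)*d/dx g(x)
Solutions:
 g(x) = C1 + Integral(x/cos(x), x)


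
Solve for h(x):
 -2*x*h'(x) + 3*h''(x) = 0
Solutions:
 h(x) = C1 + C2*erfi(sqrt(3)*x/3)


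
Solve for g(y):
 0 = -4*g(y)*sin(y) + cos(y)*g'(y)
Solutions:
 g(y) = C1/cos(y)^4


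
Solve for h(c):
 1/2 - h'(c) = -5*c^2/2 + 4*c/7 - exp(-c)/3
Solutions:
 h(c) = C1 + 5*c^3/6 - 2*c^2/7 + c/2 - exp(-c)/3


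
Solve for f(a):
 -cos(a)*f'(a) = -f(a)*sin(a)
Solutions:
 f(a) = C1/cos(a)


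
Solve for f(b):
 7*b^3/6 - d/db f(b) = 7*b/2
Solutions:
 f(b) = C1 + 7*b^4/24 - 7*b^2/4


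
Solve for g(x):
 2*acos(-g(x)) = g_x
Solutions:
 Integral(1/acos(-_y), (_y, g(x))) = C1 + 2*x


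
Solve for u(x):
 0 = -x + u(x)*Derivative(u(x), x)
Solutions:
 u(x) = -sqrt(C1 + x^2)
 u(x) = sqrt(C1 + x^2)


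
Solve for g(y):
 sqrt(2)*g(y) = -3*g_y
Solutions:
 g(y) = C1*exp(-sqrt(2)*y/3)


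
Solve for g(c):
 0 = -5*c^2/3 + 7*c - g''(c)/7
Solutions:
 g(c) = C1 + C2*c - 35*c^4/36 + 49*c^3/6


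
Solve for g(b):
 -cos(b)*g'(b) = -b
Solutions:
 g(b) = C1 + Integral(b/cos(b), b)


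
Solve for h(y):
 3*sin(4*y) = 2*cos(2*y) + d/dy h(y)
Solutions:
 h(y) = C1 - sin(2*y) - 3*cos(4*y)/4


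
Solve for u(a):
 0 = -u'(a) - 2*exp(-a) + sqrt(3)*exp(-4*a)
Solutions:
 u(a) = C1 + 2*exp(-a) - sqrt(3)*exp(-4*a)/4


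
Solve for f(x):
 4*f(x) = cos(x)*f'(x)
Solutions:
 f(x) = C1*(sin(x)^2 + 2*sin(x) + 1)/(sin(x)^2 - 2*sin(x) + 1)


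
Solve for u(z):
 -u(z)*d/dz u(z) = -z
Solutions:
 u(z) = -sqrt(C1 + z^2)
 u(z) = sqrt(C1 + z^2)


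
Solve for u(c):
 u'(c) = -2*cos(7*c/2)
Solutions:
 u(c) = C1 - 4*sin(7*c/2)/7


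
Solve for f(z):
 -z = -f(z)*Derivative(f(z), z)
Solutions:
 f(z) = -sqrt(C1 + z^2)
 f(z) = sqrt(C1 + z^2)


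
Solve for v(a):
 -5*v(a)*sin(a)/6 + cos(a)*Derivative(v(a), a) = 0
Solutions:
 v(a) = C1/cos(a)^(5/6)


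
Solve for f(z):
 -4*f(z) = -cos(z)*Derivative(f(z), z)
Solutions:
 f(z) = C1*(sin(z)^2 + 2*sin(z) + 1)/(sin(z)^2 - 2*sin(z) + 1)


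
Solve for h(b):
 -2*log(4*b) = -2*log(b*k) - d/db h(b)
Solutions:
 h(b) = C1 + 2*b*(-log(k) + 2*log(2))


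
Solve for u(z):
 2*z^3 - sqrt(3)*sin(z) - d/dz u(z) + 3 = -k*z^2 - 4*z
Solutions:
 u(z) = C1 + k*z^3/3 + z^4/2 + 2*z^2 + 3*z + sqrt(3)*cos(z)


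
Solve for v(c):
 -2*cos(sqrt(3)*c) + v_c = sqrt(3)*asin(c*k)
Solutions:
 v(c) = C1 + sqrt(3)*Piecewise((c*asin(c*k) + sqrt(-c^2*k^2 + 1)/k, Ne(k, 0)), (0, True)) + 2*sqrt(3)*sin(sqrt(3)*c)/3


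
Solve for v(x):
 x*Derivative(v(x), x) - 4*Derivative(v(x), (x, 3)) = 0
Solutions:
 v(x) = C1 + Integral(C2*airyai(2^(1/3)*x/2) + C3*airybi(2^(1/3)*x/2), x)


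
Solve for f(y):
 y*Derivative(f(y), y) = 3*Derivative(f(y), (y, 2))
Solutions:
 f(y) = C1 + C2*erfi(sqrt(6)*y/6)


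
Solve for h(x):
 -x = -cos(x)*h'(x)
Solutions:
 h(x) = C1 + Integral(x/cos(x), x)


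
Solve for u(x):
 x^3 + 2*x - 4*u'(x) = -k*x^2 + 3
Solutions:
 u(x) = C1 + k*x^3/12 + x^4/16 + x^2/4 - 3*x/4


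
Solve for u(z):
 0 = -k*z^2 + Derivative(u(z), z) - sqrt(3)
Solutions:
 u(z) = C1 + k*z^3/3 + sqrt(3)*z


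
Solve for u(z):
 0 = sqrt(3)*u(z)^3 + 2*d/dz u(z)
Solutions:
 u(z) = -sqrt(-1/(C1 - sqrt(3)*z))
 u(z) = sqrt(-1/(C1 - sqrt(3)*z))


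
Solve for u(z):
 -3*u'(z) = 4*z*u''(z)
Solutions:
 u(z) = C1 + C2*z^(1/4)


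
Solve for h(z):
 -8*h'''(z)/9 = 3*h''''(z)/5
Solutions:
 h(z) = C1 + C2*z + C3*z^2 + C4*exp(-40*z/27)


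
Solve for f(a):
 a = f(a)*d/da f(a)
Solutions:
 f(a) = -sqrt(C1 + a^2)
 f(a) = sqrt(C1 + a^2)


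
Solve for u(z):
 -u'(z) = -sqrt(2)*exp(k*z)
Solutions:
 u(z) = C1 + sqrt(2)*exp(k*z)/k


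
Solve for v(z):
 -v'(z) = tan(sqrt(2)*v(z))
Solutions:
 v(z) = sqrt(2)*(pi - asin(C1*exp(-sqrt(2)*z)))/2
 v(z) = sqrt(2)*asin(C1*exp(-sqrt(2)*z))/2


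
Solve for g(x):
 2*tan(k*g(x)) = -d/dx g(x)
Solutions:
 g(x) = Piecewise((-asin(exp(C1*k - 2*k*x))/k + pi/k, Ne(k, 0)), (nan, True))
 g(x) = Piecewise((asin(exp(C1*k - 2*k*x))/k, Ne(k, 0)), (nan, True))


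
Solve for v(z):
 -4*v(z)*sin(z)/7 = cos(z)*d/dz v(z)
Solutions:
 v(z) = C1*cos(z)^(4/7)


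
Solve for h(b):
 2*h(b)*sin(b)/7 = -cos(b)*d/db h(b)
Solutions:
 h(b) = C1*cos(b)^(2/7)


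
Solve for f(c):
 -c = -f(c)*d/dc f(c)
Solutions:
 f(c) = -sqrt(C1 + c^2)
 f(c) = sqrt(C1 + c^2)


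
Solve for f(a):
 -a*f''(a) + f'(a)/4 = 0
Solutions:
 f(a) = C1 + C2*a^(5/4)


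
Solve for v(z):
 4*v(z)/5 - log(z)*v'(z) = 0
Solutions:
 v(z) = C1*exp(4*li(z)/5)


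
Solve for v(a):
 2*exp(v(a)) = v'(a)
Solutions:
 v(a) = log(-1/(C1 + 2*a))


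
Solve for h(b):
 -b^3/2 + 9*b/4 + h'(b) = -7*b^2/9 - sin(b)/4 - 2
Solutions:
 h(b) = C1 + b^4/8 - 7*b^3/27 - 9*b^2/8 - 2*b + cos(b)/4


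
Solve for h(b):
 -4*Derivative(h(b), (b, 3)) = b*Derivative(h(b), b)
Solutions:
 h(b) = C1 + Integral(C2*airyai(-2^(1/3)*b/2) + C3*airybi(-2^(1/3)*b/2), b)


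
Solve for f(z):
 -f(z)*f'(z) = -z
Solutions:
 f(z) = -sqrt(C1 + z^2)
 f(z) = sqrt(C1 + z^2)


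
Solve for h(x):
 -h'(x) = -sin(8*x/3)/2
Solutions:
 h(x) = C1 - 3*cos(8*x/3)/16


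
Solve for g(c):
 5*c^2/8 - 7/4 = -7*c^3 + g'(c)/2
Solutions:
 g(c) = C1 + 7*c^4/2 + 5*c^3/12 - 7*c/2


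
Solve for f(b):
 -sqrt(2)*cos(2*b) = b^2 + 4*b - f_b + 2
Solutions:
 f(b) = C1 + b^3/3 + 2*b^2 + 2*b + sqrt(2)*sin(2*b)/2


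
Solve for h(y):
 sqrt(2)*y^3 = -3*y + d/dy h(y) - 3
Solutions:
 h(y) = C1 + sqrt(2)*y^4/4 + 3*y^2/2 + 3*y


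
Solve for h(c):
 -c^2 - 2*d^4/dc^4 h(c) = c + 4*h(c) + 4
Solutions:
 h(c) = -c^2/4 - c/4 + (C1*sin(2^(3/4)*c/2) + C2*cos(2^(3/4)*c/2))*exp(-2^(3/4)*c/2) + (C3*sin(2^(3/4)*c/2) + C4*cos(2^(3/4)*c/2))*exp(2^(3/4)*c/2) - 1


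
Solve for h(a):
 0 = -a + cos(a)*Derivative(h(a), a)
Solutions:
 h(a) = C1 + Integral(a/cos(a), a)


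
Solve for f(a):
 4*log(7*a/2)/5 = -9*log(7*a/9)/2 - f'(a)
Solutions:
 f(a) = C1 - 53*a*log(a)/10 - 53*a*log(7)/10 + 4*a*log(2)/5 + 53*a/10 + 9*a*log(3)


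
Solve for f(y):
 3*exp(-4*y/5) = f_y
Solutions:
 f(y) = C1 - 15*exp(-4*y/5)/4


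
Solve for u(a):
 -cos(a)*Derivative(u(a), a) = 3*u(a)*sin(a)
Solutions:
 u(a) = C1*cos(a)^3


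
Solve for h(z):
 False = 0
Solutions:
 h(z) = C1 + zoo*z - log(cos(z))/2


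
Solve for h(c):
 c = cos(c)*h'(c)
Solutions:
 h(c) = C1 + Integral(c/cos(c), c)


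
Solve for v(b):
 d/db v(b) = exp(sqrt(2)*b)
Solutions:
 v(b) = C1 + sqrt(2)*exp(sqrt(2)*b)/2


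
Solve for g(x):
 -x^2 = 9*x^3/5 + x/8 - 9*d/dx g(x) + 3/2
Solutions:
 g(x) = C1 + x^4/20 + x^3/27 + x^2/144 + x/6


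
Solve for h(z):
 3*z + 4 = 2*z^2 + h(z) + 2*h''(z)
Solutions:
 h(z) = C1*sin(sqrt(2)*z/2) + C2*cos(sqrt(2)*z/2) - 2*z^2 + 3*z + 12


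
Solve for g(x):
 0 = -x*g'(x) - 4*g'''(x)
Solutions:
 g(x) = C1 + Integral(C2*airyai(-2^(1/3)*x/2) + C3*airybi(-2^(1/3)*x/2), x)


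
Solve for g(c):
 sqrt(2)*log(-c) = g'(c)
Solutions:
 g(c) = C1 + sqrt(2)*c*log(-c) - sqrt(2)*c


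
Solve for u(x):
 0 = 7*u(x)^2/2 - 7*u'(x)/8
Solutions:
 u(x) = -1/(C1 + 4*x)


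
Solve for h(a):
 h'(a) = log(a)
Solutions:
 h(a) = C1 + a*log(a) - a


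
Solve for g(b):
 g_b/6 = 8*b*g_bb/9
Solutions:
 g(b) = C1 + C2*b^(19/16)


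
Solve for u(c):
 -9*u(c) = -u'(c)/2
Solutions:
 u(c) = C1*exp(18*c)


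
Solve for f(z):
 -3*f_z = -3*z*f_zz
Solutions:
 f(z) = C1 + C2*z^2


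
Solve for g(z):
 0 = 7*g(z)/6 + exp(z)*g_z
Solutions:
 g(z) = C1*exp(7*exp(-z)/6)


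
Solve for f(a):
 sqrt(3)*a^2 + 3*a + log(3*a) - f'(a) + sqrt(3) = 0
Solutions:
 f(a) = C1 + sqrt(3)*a^3/3 + 3*a^2/2 + a*log(a) - a + a*log(3) + sqrt(3)*a


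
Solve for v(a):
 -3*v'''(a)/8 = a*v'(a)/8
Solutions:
 v(a) = C1 + Integral(C2*airyai(-3^(2/3)*a/3) + C3*airybi(-3^(2/3)*a/3), a)


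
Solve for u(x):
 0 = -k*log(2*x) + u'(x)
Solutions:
 u(x) = C1 + k*x*log(x) - k*x + k*x*log(2)


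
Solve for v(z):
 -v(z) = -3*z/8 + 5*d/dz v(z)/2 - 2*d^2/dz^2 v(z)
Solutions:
 v(z) = C1*exp(z*(5 - sqrt(57))/8) + C2*exp(z*(5 + sqrt(57))/8) + 3*z/8 - 15/16


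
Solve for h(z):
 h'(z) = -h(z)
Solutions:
 h(z) = C1*exp(-z)


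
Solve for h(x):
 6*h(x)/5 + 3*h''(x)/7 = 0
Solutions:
 h(x) = C1*sin(sqrt(70)*x/5) + C2*cos(sqrt(70)*x/5)


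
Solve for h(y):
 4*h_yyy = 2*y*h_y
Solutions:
 h(y) = C1 + Integral(C2*airyai(2^(2/3)*y/2) + C3*airybi(2^(2/3)*y/2), y)


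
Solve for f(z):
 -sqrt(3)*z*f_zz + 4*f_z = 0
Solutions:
 f(z) = C1 + C2*z^(1 + 4*sqrt(3)/3)


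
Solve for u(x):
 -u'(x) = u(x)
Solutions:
 u(x) = C1*exp(-x)


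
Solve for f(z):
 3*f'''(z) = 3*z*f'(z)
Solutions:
 f(z) = C1 + Integral(C2*airyai(z) + C3*airybi(z), z)


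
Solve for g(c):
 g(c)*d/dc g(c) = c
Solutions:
 g(c) = -sqrt(C1 + c^2)
 g(c) = sqrt(C1 + c^2)


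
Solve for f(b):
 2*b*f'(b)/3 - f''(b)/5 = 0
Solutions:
 f(b) = C1 + C2*erfi(sqrt(15)*b/3)


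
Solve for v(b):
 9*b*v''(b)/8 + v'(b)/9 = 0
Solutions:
 v(b) = C1 + C2*b^(73/81)


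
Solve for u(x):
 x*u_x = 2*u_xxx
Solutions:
 u(x) = C1 + Integral(C2*airyai(2^(2/3)*x/2) + C3*airybi(2^(2/3)*x/2), x)


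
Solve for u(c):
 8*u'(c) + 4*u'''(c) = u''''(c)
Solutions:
 u(c) = C1 + C2*exp(c*(-2^(2/3)*(3*sqrt(177) + 43)^(1/3) - 8*2^(1/3)/(3*sqrt(177) + 43)^(1/3) + 8)/6)*sin(2^(1/3)*sqrt(3)*c*(-2^(1/3)*(3*sqrt(177) + 43)^(1/3) + 8/(3*sqrt(177) + 43)^(1/3))/6) + C3*exp(c*(-2^(2/3)*(3*sqrt(177) + 43)^(1/3) - 8*2^(1/3)/(3*sqrt(177) + 43)^(1/3) + 8)/6)*cos(2^(1/3)*sqrt(3)*c*(-2^(1/3)*(3*sqrt(177) + 43)^(1/3) + 8/(3*sqrt(177) + 43)^(1/3))/6) + C4*exp(c*(8*2^(1/3)/(3*sqrt(177) + 43)^(1/3) + 4 + 2^(2/3)*(3*sqrt(177) + 43)^(1/3))/3)


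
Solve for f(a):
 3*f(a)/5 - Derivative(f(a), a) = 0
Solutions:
 f(a) = C1*exp(3*a/5)


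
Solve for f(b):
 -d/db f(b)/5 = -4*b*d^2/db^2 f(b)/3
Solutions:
 f(b) = C1 + C2*b^(23/20)


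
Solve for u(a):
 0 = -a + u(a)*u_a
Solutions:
 u(a) = -sqrt(C1 + a^2)
 u(a) = sqrt(C1 + a^2)


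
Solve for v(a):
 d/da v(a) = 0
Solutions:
 v(a) = C1


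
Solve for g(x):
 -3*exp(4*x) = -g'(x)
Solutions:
 g(x) = C1 + 3*exp(4*x)/4


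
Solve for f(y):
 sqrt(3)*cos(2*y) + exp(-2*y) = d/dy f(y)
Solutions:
 f(y) = C1 + sqrt(3)*sin(2*y)/2 - exp(-2*y)/2


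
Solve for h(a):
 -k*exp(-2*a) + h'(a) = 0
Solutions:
 h(a) = C1 - k*exp(-2*a)/2


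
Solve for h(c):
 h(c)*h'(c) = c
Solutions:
 h(c) = -sqrt(C1 + c^2)
 h(c) = sqrt(C1 + c^2)


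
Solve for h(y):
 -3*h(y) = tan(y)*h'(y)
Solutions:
 h(y) = C1/sin(y)^3


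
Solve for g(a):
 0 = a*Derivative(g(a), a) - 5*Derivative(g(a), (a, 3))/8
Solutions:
 g(a) = C1 + Integral(C2*airyai(2*5^(2/3)*a/5) + C3*airybi(2*5^(2/3)*a/5), a)


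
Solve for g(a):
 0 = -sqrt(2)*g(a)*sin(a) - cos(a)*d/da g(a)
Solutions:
 g(a) = C1*cos(a)^(sqrt(2))


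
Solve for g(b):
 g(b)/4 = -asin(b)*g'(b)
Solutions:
 g(b) = C1*exp(-Integral(1/asin(b), b)/4)


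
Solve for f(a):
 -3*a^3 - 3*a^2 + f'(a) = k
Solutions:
 f(a) = C1 + 3*a^4/4 + a^3 + a*k


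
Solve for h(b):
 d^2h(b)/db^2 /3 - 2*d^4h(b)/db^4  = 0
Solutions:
 h(b) = C1 + C2*b + C3*exp(-sqrt(6)*b/6) + C4*exp(sqrt(6)*b/6)


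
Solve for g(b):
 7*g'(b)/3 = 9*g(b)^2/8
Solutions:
 g(b) = -56/(C1 + 27*b)


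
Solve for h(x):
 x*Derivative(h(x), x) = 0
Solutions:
 h(x) = C1


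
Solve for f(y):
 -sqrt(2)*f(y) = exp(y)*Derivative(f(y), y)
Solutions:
 f(y) = C1*exp(sqrt(2)*exp(-y))


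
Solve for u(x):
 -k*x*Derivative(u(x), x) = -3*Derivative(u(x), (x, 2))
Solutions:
 u(x) = Piecewise((-sqrt(6)*sqrt(pi)*C1*erf(sqrt(6)*x*sqrt(-k)/6)/(2*sqrt(-k)) - C2, (k > 0) | (k < 0)), (-C1*x - C2, True))


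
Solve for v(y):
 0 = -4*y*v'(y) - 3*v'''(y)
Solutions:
 v(y) = C1 + Integral(C2*airyai(-6^(2/3)*y/3) + C3*airybi(-6^(2/3)*y/3), y)


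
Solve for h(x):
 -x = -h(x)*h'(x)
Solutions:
 h(x) = -sqrt(C1 + x^2)
 h(x) = sqrt(C1 + x^2)


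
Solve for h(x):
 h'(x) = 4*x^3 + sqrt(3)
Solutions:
 h(x) = C1 + x^4 + sqrt(3)*x


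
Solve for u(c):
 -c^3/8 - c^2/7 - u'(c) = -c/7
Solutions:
 u(c) = C1 - c^4/32 - c^3/21 + c^2/14


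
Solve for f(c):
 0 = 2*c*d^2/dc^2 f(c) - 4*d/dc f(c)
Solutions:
 f(c) = C1 + C2*c^3


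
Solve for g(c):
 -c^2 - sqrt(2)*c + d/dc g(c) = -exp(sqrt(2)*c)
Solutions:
 g(c) = C1 + c^3/3 + sqrt(2)*c^2/2 - sqrt(2)*exp(sqrt(2)*c)/2


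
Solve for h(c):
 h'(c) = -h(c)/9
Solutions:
 h(c) = C1*exp(-c/9)


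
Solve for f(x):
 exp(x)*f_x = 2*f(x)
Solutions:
 f(x) = C1*exp(-2*exp(-x))


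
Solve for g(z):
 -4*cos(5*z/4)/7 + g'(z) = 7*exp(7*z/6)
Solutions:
 g(z) = C1 + 6*exp(7*z/6) + 16*sin(5*z/4)/35


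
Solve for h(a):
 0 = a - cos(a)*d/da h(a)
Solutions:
 h(a) = C1 + Integral(a/cos(a), a)


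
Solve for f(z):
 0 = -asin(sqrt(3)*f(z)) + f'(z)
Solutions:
 Integral(1/asin(sqrt(3)*_y), (_y, f(z))) = C1 + z


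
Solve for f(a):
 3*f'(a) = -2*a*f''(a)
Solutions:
 f(a) = C1 + C2/sqrt(a)


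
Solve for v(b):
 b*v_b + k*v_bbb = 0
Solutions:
 v(b) = C1 + Integral(C2*airyai(b*(-1/k)^(1/3)) + C3*airybi(b*(-1/k)^(1/3)), b)


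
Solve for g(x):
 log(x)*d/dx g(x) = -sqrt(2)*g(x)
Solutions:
 g(x) = C1*exp(-sqrt(2)*li(x))


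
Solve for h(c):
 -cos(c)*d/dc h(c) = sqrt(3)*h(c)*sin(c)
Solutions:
 h(c) = C1*cos(c)^(sqrt(3))


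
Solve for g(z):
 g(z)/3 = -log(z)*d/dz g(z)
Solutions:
 g(z) = C1*exp(-li(z)/3)


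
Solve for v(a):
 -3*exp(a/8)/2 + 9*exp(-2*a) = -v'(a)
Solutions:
 v(a) = C1 + 12*exp(a/8) + 9*exp(-2*a)/2


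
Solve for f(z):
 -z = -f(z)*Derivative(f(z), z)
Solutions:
 f(z) = -sqrt(C1 + z^2)
 f(z) = sqrt(C1 + z^2)


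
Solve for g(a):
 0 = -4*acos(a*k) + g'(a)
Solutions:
 g(a) = C1 + 4*Piecewise((a*acos(a*k) - sqrt(-a^2*k^2 + 1)/k, Ne(k, 0)), (pi*a/2, True))


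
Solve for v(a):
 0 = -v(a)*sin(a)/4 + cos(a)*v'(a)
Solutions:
 v(a) = C1/cos(a)^(1/4)


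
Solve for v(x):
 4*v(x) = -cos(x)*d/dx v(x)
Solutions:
 v(x) = C1*(sin(x)^2 - 2*sin(x) + 1)/(sin(x)^2 + 2*sin(x) + 1)


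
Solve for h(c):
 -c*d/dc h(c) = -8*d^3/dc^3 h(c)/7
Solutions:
 h(c) = C1 + Integral(C2*airyai(7^(1/3)*c/2) + C3*airybi(7^(1/3)*c/2), c)


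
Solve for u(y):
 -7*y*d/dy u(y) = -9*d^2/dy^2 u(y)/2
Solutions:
 u(y) = C1 + C2*erfi(sqrt(7)*y/3)


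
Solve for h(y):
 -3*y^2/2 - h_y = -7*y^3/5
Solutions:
 h(y) = C1 + 7*y^4/20 - y^3/2


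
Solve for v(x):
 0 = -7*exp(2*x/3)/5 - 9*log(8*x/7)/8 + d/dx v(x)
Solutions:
 v(x) = C1 + 9*x*log(x)/8 + 9*x*(-log(7) - 1 + 3*log(2))/8 + 21*exp(2*x/3)/10


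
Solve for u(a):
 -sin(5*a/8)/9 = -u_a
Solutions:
 u(a) = C1 - 8*cos(5*a/8)/45


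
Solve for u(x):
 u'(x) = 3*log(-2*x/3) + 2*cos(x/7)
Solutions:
 u(x) = C1 + 3*x*log(-x) - 3*x*log(3) - 3*x + 3*x*log(2) + 14*sin(x/7)


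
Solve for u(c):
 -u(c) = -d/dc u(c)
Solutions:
 u(c) = C1*exp(c)


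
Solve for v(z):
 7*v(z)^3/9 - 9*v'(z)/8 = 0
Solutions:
 v(z) = -9*sqrt(2)*sqrt(-1/(C1 + 56*z))/2
 v(z) = 9*sqrt(2)*sqrt(-1/(C1 + 56*z))/2


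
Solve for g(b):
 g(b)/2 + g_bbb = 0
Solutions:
 g(b) = C3*exp(-2^(2/3)*b/2) + (C1*sin(2^(2/3)*sqrt(3)*b/4) + C2*cos(2^(2/3)*sqrt(3)*b/4))*exp(2^(2/3)*b/4)


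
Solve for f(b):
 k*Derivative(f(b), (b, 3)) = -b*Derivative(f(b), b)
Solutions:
 f(b) = C1 + Integral(C2*airyai(b*(-1/k)^(1/3)) + C3*airybi(b*(-1/k)^(1/3)), b)


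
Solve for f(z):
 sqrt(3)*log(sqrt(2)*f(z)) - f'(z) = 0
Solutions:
 -2*sqrt(3)*Integral(1/(2*log(_y) + log(2)), (_y, f(z)))/3 = C1 - z


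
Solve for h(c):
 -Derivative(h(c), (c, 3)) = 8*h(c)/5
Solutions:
 h(c) = C3*exp(-2*5^(2/3)*c/5) + (C1*sin(sqrt(3)*5^(2/3)*c/5) + C2*cos(sqrt(3)*5^(2/3)*c/5))*exp(5^(2/3)*c/5)


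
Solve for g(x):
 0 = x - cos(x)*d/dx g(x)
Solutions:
 g(x) = C1 + Integral(x/cos(x), x)


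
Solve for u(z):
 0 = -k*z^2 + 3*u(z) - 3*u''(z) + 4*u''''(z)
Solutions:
 u(z) = k*z^2/3 + 2*k/3 + (C1*sin(sqrt(2)*3^(1/4)*z*sin(atan(sqrt(39)/3)/2)/2) + C2*cos(sqrt(2)*3^(1/4)*z*sin(atan(sqrt(39)/3)/2)/2))*exp(-sqrt(2)*3^(1/4)*z*cos(atan(sqrt(39)/3)/2)/2) + (C3*sin(sqrt(2)*3^(1/4)*z*sin(atan(sqrt(39)/3)/2)/2) + C4*cos(sqrt(2)*3^(1/4)*z*sin(atan(sqrt(39)/3)/2)/2))*exp(sqrt(2)*3^(1/4)*z*cos(atan(sqrt(39)/3)/2)/2)


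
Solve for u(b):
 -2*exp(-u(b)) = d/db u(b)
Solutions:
 u(b) = log(C1 - 2*b)


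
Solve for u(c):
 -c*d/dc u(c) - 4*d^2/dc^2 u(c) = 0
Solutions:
 u(c) = C1 + C2*erf(sqrt(2)*c/4)


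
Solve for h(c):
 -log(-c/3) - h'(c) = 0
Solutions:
 h(c) = C1 - c*log(-c) + c*(1 + log(3))


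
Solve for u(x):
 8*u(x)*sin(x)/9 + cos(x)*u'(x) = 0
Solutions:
 u(x) = C1*cos(x)^(8/9)


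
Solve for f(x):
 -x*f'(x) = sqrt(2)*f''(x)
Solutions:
 f(x) = C1 + C2*erf(2^(1/4)*x/2)


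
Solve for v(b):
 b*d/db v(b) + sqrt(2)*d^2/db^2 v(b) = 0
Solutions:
 v(b) = C1 + C2*erf(2^(1/4)*b/2)


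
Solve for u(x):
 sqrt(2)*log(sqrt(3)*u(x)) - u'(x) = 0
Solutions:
 -sqrt(2)*Integral(1/(2*log(_y) + log(3)), (_y, u(x))) = C1 - x


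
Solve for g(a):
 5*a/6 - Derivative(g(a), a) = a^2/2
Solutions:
 g(a) = C1 - a^3/6 + 5*a^2/12


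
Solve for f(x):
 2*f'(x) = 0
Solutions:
 f(x) = C1


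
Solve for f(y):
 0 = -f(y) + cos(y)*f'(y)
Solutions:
 f(y) = C1*sqrt(sin(y) + 1)/sqrt(sin(y) - 1)


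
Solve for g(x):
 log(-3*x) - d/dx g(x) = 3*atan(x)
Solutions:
 g(x) = C1 + x*log(-x) - 3*x*atan(x) - x + x*log(3) + 3*log(x^2 + 1)/2


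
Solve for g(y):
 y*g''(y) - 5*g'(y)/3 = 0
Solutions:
 g(y) = C1 + C2*y^(8/3)


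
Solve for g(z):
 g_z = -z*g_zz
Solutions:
 g(z) = C1 + C2*log(z)


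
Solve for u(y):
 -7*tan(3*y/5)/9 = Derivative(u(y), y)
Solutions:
 u(y) = C1 + 35*log(cos(3*y/5))/27


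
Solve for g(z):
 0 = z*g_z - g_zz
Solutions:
 g(z) = C1 + C2*erfi(sqrt(2)*z/2)


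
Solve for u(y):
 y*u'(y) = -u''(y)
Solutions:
 u(y) = C1 + C2*erf(sqrt(2)*y/2)


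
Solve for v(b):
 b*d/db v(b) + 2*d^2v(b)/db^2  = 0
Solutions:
 v(b) = C1 + C2*erf(b/2)


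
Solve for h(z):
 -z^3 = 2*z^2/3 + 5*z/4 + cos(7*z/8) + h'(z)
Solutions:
 h(z) = C1 - z^4/4 - 2*z^3/9 - 5*z^2/8 - 8*sin(7*z/8)/7


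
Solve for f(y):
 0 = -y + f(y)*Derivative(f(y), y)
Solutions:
 f(y) = -sqrt(C1 + y^2)
 f(y) = sqrt(C1 + y^2)


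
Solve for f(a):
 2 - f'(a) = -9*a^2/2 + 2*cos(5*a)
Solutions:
 f(a) = C1 + 3*a^3/2 + 2*a - 2*sin(5*a)/5


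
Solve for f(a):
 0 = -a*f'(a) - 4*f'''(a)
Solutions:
 f(a) = C1 + Integral(C2*airyai(-2^(1/3)*a/2) + C3*airybi(-2^(1/3)*a/2), a)


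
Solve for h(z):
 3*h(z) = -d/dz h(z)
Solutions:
 h(z) = C1*exp(-3*z)


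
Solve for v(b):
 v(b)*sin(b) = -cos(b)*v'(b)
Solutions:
 v(b) = C1*cos(b)


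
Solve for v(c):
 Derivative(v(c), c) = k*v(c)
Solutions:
 v(c) = C1*exp(c*k)


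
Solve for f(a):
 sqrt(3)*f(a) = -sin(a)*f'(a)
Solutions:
 f(a) = C1*(cos(a) + 1)^(sqrt(3)/2)/(cos(a) - 1)^(sqrt(3)/2)


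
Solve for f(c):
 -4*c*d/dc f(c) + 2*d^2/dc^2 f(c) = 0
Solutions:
 f(c) = C1 + C2*erfi(c)


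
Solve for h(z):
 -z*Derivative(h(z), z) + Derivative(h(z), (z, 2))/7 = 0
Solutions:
 h(z) = C1 + C2*erfi(sqrt(14)*z/2)


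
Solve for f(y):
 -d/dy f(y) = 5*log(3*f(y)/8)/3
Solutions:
 -3*Integral(1/(-log(_y) - log(3) + 3*log(2)), (_y, f(y)))/5 = C1 - y


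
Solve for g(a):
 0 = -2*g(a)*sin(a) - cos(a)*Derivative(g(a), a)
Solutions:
 g(a) = C1*cos(a)^2


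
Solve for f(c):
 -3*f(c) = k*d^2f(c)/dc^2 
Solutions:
 f(c) = C1*exp(-sqrt(3)*c*sqrt(-1/k)) + C2*exp(sqrt(3)*c*sqrt(-1/k))


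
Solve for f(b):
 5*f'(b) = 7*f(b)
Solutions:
 f(b) = C1*exp(7*b/5)


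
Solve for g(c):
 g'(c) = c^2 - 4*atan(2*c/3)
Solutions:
 g(c) = C1 + c^3/3 - 4*c*atan(2*c/3) + 3*log(4*c^2 + 9)


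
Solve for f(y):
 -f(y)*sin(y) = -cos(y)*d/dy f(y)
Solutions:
 f(y) = C1/cos(y)


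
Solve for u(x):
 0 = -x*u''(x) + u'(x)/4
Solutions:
 u(x) = C1 + C2*x^(5/4)


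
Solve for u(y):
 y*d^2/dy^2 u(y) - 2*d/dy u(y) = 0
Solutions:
 u(y) = C1 + C2*y^3


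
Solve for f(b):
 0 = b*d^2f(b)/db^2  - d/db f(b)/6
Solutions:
 f(b) = C1 + C2*b^(7/6)


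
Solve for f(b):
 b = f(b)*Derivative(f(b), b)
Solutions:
 f(b) = -sqrt(C1 + b^2)
 f(b) = sqrt(C1 + b^2)


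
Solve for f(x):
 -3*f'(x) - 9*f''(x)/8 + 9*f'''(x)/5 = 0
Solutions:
 f(x) = C1 + C2*exp(x*(15 - sqrt(4065))/48) + C3*exp(x*(15 + sqrt(4065))/48)


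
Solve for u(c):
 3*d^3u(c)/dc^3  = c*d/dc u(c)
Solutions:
 u(c) = C1 + Integral(C2*airyai(3^(2/3)*c/3) + C3*airybi(3^(2/3)*c/3), c)


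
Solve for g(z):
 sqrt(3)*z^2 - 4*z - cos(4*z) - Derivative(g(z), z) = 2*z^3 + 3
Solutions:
 g(z) = C1 - z^4/2 + sqrt(3)*z^3/3 - 2*z^2 - 3*z - sin(4*z)/4


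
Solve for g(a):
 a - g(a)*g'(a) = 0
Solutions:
 g(a) = -sqrt(C1 + a^2)
 g(a) = sqrt(C1 + a^2)


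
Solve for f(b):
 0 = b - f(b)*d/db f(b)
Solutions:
 f(b) = -sqrt(C1 + b^2)
 f(b) = sqrt(C1 + b^2)


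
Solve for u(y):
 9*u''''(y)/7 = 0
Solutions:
 u(y) = C1 + C2*y + C3*y^2 + C4*y^3


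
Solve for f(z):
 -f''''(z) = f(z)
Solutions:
 f(z) = (C1*sin(sqrt(2)*z/2) + C2*cos(sqrt(2)*z/2))*exp(-sqrt(2)*z/2) + (C3*sin(sqrt(2)*z/2) + C4*cos(sqrt(2)*z/2))*exp(sqrt(2)*z/2)


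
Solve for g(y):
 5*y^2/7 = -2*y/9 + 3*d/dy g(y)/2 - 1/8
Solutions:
 g(y) = C1 + 10*y^3/63 + 2*y^2/27 + y/12


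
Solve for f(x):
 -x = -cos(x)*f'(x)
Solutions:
 f(x) = C1 + Integral(x/cos(x), x)


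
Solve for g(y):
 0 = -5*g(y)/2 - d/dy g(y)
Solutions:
 g(y) = C1*exp(-5*y/2)


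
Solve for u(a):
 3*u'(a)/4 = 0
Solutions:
 u(a) = C1


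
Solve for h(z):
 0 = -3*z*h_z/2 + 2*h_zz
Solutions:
 h(z) = C1 + C2*erfi(sqrt(6)*z/4)


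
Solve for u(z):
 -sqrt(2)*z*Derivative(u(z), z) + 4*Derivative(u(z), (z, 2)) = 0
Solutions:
 u(z) = C1 + C2*erfi(2^(3/4)*z/4)


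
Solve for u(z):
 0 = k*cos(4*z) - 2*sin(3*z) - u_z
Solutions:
 u(z) = C1 + k*sin(4*z)/4 + 2*cos(3*z)/3


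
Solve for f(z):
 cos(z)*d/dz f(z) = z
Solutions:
 f(z) = C1 + Integral(z/cos(z), z)


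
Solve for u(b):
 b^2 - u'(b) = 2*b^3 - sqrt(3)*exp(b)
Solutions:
 u(b) = C1 - b^4/2 + b^3/3 + sqrt(3)*exp(b)


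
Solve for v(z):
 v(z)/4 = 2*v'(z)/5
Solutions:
 v(z) = C1*exp(5*z/8)


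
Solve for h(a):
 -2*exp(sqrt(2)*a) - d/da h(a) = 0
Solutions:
 h(a) = C1 - sqrt(2)*exp(sqrt(2)*a)
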